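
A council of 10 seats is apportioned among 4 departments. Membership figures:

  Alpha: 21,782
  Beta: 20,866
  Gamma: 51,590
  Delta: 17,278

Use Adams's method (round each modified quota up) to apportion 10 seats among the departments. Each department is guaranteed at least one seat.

Alpha=2, Beta=2, Gamma=4, Delta=2

Standard divisor 111516/10 ≈ 11151.6; standard quotas: Alpha 1.953, Beta 1.871, Gamma 4.626, Delta 1.549.
Rounding up gives 2, 2, 5, 2 = 11 seats, so the divisor must be adjusted.
With modified divisor 15000: modified quotas Alpha 1.452, Beta 1.391, Gamma 3.439, Delta 1.152.
Rounding up: Alpha 2, Beta 2, Gamma 4, Delta 2 (total 10).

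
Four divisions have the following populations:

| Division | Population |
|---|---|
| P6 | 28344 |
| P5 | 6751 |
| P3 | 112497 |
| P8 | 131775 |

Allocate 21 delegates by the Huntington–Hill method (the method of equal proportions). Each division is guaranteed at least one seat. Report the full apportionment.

With divisor 13574: modified quotas P6 2.088, P5 0.497, P3 8.288, P8 9.708.
Geometric-mean thresholds: P6 √(2·3)=2.449, P5 (min 1), P3 √(8·9)=8.485, P8 √(9·10)=9.487.
Each quota rounded against its threshold gives P6 2, P5 1, P3 8, P8 10 (total 21).

P6 2; P5 1; P3 8; P8 10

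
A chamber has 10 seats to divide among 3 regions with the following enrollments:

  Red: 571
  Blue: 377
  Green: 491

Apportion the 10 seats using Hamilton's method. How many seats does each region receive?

The standard divisor is 1439/10 ≈ 143.9.
Standard quotas: Red 3.968, Blue 2.620, Green 3.412.
Lower quotas: Red 3, Blue 2, Green 3 (sum 8, leaving 2 seats).
Remainders in descending order: Red 0.968, Blue 0.620, Green 0.412.
Largest remainders: Red, Blue receive the extra seats.

Red 4, Blue 3, Green 3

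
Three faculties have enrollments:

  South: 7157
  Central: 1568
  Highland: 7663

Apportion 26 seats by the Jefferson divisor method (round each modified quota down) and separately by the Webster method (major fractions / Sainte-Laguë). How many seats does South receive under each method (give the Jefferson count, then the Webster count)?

12 and 11

Jefferson: South 12, Central 2, Highland 12.
Webster: South 11, Central 3, Highland 12.
South gets 12 under Jefferson and 11 under Webster.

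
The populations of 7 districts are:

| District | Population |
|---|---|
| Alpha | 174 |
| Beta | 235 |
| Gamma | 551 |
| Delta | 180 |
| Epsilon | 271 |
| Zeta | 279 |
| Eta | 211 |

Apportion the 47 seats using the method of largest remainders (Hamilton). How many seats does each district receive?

The standard divisor is 1901/47 ≈ 40.447.
Standard quotas: Alpha 4.302, Beta 5.810, Gamma 13.623, Delta 4.450, Epsilon 6.700, Zeta 6.898, Eta 5.217.
Lower quotas: Alpha 4, Beta 5, Gamma 13, Delta 4, Epsilon 6, Zeta 6, Eta 5 (sum 43, leaving 4 seats).
Remainders in descending order: Zeta 0.898, Beta 0.810, Epsilon 0.700, Gamma 0.623, Delta 0.450, Alpha 0.302, Eta 0.217.
Largest remainders: Zeta, Beta, Epsilon, Gamma receive the extra seats.

Alpha: 4, Beta: 6, Gamma: 14, Delta: 4, Epsilon: 7, Zeta: 7, Eta: 5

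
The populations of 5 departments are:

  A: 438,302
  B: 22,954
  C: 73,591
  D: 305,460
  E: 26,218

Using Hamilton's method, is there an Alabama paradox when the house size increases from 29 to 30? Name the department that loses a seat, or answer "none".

none

At 29 seats: A 15, B 1, C 2, D 10, E 1.
At 30 seats: A 15, B 1, C 2, D 11, E 1.
No department's allocation decreased.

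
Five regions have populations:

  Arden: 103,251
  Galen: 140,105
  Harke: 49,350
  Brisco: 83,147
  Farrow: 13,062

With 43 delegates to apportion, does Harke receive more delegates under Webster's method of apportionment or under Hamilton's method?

Hamilton

Webster: Arden 12, Galen 16, Harke 5, Brisco 9, Farrow 1.
Hamilton: Arden 11, Galen 16, Harke 6, Brisco 9, Farrow 1.
Harke gets 5 under Webster and 6 under Hamilton.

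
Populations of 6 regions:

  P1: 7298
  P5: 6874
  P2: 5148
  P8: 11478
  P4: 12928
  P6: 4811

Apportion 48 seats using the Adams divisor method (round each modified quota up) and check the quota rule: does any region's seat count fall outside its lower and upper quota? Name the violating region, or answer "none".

none

Standard quotas: P1 7.217, P5 6.798, P2 5.091, P8 11.351, P4 12.785, P6 4.758.
Adams allocation: P1 7, P5 7, P2 5, P8 11, P4 13, P6 5.
Every allocation lies between the lower and upper quota.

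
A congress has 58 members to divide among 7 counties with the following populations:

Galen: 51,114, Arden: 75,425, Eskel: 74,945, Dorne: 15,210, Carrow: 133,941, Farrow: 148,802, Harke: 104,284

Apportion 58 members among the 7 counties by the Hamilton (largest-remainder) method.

Standard divisor: 603721 ÷ 58 ≈ 10408.983.
Standard quotas: Galen 4.9106, Arden 7.2461, Eskel 7.2000, Dorne 1.4612, Carrow 12.8678, Farrow 14.2955, Harke 10.0187.
Lower quotas: Galen 4, Arden 7, Eskel 7, Dorne 1, Carrow 12, Farrow 14, Harke 10 (sum 55, leaving 3 seats).
Remainders in descending order: Galen 0.9106, Carrow 0.8678, Dorne 0.4612, Farrow 0.2955, Arden 0.2461, Eskel 0.2000, Harke 0.0187.
Largest remainders: Galen, Carrow, Dorne receive the extra seats.

Galen=5, Arden=7, Eskel=7, Dorne=2, Carrow=13, Farrow=14, Harke=10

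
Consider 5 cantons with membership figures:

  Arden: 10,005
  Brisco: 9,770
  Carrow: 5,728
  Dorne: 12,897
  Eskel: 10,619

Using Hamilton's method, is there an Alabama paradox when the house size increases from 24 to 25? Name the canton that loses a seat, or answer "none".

At 24 seats: Arden 5, Brisco 5, Carrow 3, Dorne 6, Eskel 5.
At 25 seats: Arden 5, Brisco 5, Carrow 3, Dorne 7, Eskel 5.
No canton's allocation decreased.

none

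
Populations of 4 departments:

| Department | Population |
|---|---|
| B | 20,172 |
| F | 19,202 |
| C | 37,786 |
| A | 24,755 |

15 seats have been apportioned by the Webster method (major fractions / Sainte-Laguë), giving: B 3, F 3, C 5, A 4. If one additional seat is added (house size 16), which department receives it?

C

Priority for the next seat is population ÷ (current seats + 0.5).
Priorities: B 5763.429, F 5486.286, C 6870.182, A 5501.111.
Highest priority: C.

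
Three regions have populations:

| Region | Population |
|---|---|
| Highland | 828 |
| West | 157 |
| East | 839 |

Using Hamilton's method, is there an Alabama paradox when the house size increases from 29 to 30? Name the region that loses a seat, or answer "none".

West

At 29 seats: Highland 13, West 3, East 13.
At 30 seats: Highland 14, West 2, East 14.
West drops from 3 to 2.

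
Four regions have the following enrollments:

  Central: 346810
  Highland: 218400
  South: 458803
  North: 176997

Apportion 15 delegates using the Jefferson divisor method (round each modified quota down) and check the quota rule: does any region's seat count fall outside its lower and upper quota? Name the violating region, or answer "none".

Standard quotas: Central 4.331, Highland 2.728, South 5.730, North 2.211.
Jefferson allocation: Central 4, Highland 3, South 6, North 2.
Every allocation lies between the lower and upper quota.

none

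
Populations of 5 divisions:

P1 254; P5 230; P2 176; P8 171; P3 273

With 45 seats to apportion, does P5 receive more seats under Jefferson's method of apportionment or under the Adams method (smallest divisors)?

Adams

Jefferson: P1 11, P5 9, P2 7, P8 7, P3 11.
Adams: P1 10, P5 10, P2 7, P8 7, P3 11.
P5 gets 9 under Jefferson and 10 under Adams.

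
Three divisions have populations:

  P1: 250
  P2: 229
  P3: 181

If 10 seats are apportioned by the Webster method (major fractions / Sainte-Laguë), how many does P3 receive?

Standard divisor 660/10 ≈ 66; standard quotas: P1 3.788, P2 3.470, P3 2.742.
Rounding to the nearest integer gives P1 4, P2 3, P3 3 — total 10, matching the house size, so no adjustment is needed.
P3 receives 3.

3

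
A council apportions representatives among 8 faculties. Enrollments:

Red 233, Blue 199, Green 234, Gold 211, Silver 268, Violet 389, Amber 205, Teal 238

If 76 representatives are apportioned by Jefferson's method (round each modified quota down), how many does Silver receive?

Standard divisor 1977/76 ≈ 26.013; standard quotas: Red 8.957, Blue 7.650, Green 8.995, Gold 8.111, Silver 10.302, Violet 14.954, Amber 7.881, Teal 9.149.
Rounding down gives 8, 7, 8, 8, 10, 14, 7, 9 = 71 seats, so the divisor must be adjusted.
With modified divisor 24.6: modified quotas Red 9.472, Blue 8.089, Green 9.512, Gold 8.577, Silver 10.894, Violet 15.813, Amber 8.333, Teal 9.675.
Rounding down: Red 9, Blue 8, Green 9, Gold 8, Silver 10, Violet 15, Amber 8, Teal 9 (total 76).
Silver receives 10.

10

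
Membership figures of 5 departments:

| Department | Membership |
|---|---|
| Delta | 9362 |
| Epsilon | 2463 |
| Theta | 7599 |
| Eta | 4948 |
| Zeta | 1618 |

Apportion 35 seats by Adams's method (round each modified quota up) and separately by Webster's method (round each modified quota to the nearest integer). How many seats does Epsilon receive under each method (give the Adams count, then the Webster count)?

Adams: Delta 12, Epsilon 4, Theta 10, Eta 7, Zeta 2.
Webster: Delta 13, Epsilon 3, Theta 10, Eta 7, Zeta 2.
Epsilon gets 4 under Adams and 3 under Webster.

4 and 3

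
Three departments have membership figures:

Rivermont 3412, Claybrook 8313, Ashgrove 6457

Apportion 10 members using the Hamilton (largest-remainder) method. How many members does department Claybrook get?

Total 18182; standard divisor 18182/10 ≈ 1818.2.
Standard quotas: Rivermont 1.8766, Claybrook 4.5721, Ashgrove 3.5513.
Lower quotas: Rivermont 1, Claybrook 4, Ashgrove 3 (sum 8, leaving 2 seats).
Remainders in descending order: Rivermont 0.8766, Claybrook 0.5721, Ashgrove 0.5513.
Largest remainders: Rivermont, Claybrook receive the extra seats.
Claybrook receives 5.

5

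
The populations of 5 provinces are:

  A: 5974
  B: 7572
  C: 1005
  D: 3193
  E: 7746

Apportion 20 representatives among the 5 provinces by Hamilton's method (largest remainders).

Standard divisor: 25490 ÷ 20 ≈ 1274.5.
Standard quotas: A 4.6873, B 5.9412, C 0.7885, D 2.5053, E 6.0777.
Lower quotas: A 4, B 5, C 0, D 2, E 6 (sum 17, leaving 3 seats).
Remainders in descending order: B 0.9412, C 0.7885, A 0.6873, D 0.5053, E 0.0777.
Largest remainders: B, C, A receive the extra seats.

A 5, B 6, C 1, D 2, E 6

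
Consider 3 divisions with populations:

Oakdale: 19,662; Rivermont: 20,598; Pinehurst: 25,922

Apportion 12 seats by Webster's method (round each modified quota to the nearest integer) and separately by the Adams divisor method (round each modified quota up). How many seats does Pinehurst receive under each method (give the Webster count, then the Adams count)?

5 and 4

Webster: Oakdale 3, Rivermont 4, Pinehurst 5.
Adams: Oakdale 4, Rivermont 4, Pinehurst 4.
Pinehurst gets 5 under Webster and 4 under Adams.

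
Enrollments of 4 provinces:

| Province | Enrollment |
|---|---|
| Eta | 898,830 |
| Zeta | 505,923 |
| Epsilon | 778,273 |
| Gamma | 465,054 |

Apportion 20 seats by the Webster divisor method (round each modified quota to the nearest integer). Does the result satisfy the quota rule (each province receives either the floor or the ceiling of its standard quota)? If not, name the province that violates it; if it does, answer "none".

Standard quotas: Eta 6.789, Zeta 3.821, Epsilon 5.878, Gamma 3.512.
Webster allocation: Eta 7, Zeta 4, Epsilon 6, Gamma 3.
Every allocation lies between the lower and upper quota.

none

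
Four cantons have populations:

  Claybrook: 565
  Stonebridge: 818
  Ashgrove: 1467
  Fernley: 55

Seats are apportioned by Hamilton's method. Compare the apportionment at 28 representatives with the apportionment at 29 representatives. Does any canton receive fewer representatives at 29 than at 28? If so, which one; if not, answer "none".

At 28 seats: Claybrook 5, Stonebridge 8, Ashgrove 14, Fernley 1.
At 29 seats: Claybrook 6, Stonebridge 8, Ashgrove 15, Fernley 0.
Fernley drops from 1 to 0.

Fernley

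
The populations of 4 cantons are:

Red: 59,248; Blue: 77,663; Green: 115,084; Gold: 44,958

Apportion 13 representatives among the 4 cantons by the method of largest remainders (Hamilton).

Red=3, Blue=3, Green=5, Gold=2

The standard divisor is 296953/13 ≈ 22842.538.
Standard quotas: Red 2.5938, Blue 3.3999, Green 5.0381, Gold 1.9682.
Lower quotas: Red 2, Blue 3, Green 5, Gold 1 (sum 11, leaving 2 seats).
Remainders in descending order: Gold 0.9682, Red 0.5938, Blue 0.3999, Green 0.0381.
Largest remainders: Gold, Red receive the extra seats.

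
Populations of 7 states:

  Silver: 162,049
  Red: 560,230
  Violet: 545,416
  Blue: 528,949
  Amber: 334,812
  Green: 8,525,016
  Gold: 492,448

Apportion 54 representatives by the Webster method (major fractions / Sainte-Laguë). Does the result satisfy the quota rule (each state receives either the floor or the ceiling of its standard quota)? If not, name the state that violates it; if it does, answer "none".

Standard quotas: Silver 0.785, Red 2.713, Violet 2.642, Blue 2.562, Amber 1.622, Green 41.291, Gold 2.385.
Webster allocation: Silver 1, Red 3, Violet 3, Blue 3, Amber 2, Green 40, Gold 2.
Green has quota 41.291 (lower 41, upper 42) but receives 40 — outside the quota interval.

Green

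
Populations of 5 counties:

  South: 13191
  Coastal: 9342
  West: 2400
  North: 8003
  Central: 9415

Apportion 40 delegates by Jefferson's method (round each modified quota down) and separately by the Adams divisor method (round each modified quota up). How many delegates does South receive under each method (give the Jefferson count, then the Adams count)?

13 and 12

Jefferson: South 13, Coastal 9, West 2, North 7, Central 9.
Adams: South 12, Coastal 9, West 3, North 7, Central 9.
South gets 13 under Jefferson and 12 under Adams.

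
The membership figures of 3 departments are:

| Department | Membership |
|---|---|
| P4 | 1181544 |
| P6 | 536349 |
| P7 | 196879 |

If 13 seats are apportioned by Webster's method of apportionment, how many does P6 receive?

4

Standard divisor 1914772/13 ≈ 147290.154; standard quotas: P4 8.022, P6 3.641, P7 1.337.
Rounding to the nearest integer gives P4 8, P6 4, P7 1 — total 13, matching the house size, so no adjustment is needed.
P6 receives 4.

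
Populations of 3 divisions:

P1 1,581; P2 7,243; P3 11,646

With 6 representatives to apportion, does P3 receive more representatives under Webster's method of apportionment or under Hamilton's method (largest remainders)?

Webster

Webster: P1 0, P2 2, P3 4.
Hamilton: P1 1, P2 2, P3 3.
P3 gets 4 under Webster and 3 under Hamilton.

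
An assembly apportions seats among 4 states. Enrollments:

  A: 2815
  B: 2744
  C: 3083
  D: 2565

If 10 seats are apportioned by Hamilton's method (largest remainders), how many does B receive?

Standard divisor: 11207 ÷ 10 ≈ 1120.7.
Standard quotas: A 2.512, B 2.448, C 2.751, D 2.289.
Lower quotas: A 2, B 2, C 2, D 2 (sum 8, leaving 2 seats).
Remainders in descending order: C 0.751, A 0.512, B 0.448, D 0.289.
Largest remainders: C, A receive the extra seats.
B receives 2.

2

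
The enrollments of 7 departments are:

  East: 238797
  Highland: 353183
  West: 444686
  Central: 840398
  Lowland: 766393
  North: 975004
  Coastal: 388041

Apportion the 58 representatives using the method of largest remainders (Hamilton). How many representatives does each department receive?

Standard divisor: 4006502 ÷ 58 ≈ 69077.621.
Standard quotas: East 3.4569, Highland 5.1128, West 6.4375, Central 12.1660, Lowland 11.0947, North 14.1146, Coastal 5.6175.
Lower quotas: East 3, Highland 5, West 6, Central 12, Lowland 11, North 14, Coastal 5 (sum 56, leaving 2 seats).
Remainders in descending order: Coastal 0.6175, East 0.4569, West 0.4375, Central 0.1660, North 0.1146, Highland 0.1128, Lowland 0.0947.
The surplus seats go to Coastal, East.

East 4; Highland 5; West 6; Central 12; Lowland 11; North 14; Coastal 6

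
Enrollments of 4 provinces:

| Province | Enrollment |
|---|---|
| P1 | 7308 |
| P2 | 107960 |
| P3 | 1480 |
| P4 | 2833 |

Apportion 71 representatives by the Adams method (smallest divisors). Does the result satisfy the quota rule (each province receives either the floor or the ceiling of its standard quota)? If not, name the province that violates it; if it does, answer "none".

P2

Standard quotas: P1 4.339, P2 64.100, P3 0.879, P4 1.682.
Adams allocation: P1 5, P2 63, P3 1, P4 2.
P2 has quota 64.100 (lower 64, upper 65) but receives 63 — outside the quota interval.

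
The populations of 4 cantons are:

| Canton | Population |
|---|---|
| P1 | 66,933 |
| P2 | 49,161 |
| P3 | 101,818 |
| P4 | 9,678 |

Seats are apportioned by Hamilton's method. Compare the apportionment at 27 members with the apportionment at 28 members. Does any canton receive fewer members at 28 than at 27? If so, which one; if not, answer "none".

none

At 27 seats: P1 8, P2 6, P3 12, P4 1.
At 28 seats: P1 8, P2 6, P3 13, P4 1.
No canton's allocation decreased.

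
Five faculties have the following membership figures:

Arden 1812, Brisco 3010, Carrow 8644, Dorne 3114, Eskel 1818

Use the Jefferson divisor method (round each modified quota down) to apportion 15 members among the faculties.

Standard divisor 18398/15 ≈ 1226.533; standard quotas: Arden 1.477, Brisco 2.454, Carrow 7.048, Dorne 2.539, Eskel 1.482.
Rounding down gives 1, 2, 7, 2, 1 = 13 seats, so the divisor must be adjusted.
With modified divisor 1020: modified quotas Arden 1.776, Brisco 2.951, Carrow 8.475, Dorne 3.053, Eskel 1.782.
Rounding down: Arden 1, Brisco 2, Carrow 8, Dorne 3, Eskel 1 (total 15).

Arden: 1, Brisco: 2, Carrow: 8, Dorne: 3, Eskel: 1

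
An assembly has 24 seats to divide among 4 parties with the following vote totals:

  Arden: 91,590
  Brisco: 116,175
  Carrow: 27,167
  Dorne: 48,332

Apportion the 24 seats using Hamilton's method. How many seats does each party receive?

Arden 8; Brisco 10; Carrow 2; Dorne 4

The standard divisor is 283264/24 ≈ 11802.667.
Standard quotas: Arden 7.7601, Brisco 9.8431, Carrow 2.3018, Dorne 4.0950.
Lower quotas: Arden 7, Brisco 9, Carrow 2, Dorne 4 (sum 22, leaving 2 seats).
Remainders in descending order: Brisco 0.8431, Arden 0.7601, Carrow 0.3018, Dorne 0.0950.
The surplus seats go to Brisco, Arden.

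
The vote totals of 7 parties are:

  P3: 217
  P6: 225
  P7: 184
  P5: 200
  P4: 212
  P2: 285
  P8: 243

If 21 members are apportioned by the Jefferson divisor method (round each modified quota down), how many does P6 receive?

Standard divisor 1566/21 ≈ 74.571; standard quotas: P3 2.910, P6 3.017, P7 2.467, P5 2.682, P4 2.843, P2 3.822, P8 3.259.
Rounding down gives 2, 3, 2, 2, 2, 3, 3 = 17 seats, so the divisor must be adjusted.
With modified divisor 64: modified quotas P3 3.391, P6 3.516, P7 2.875, P5 3.125, P4 3.312, P2 4.453, P8 3.797.
Rounding down: P3 3, P6 3, P7 2, P5 3, P4 3, P2 4, P8 3 (total 21).
P6 receives 3.

3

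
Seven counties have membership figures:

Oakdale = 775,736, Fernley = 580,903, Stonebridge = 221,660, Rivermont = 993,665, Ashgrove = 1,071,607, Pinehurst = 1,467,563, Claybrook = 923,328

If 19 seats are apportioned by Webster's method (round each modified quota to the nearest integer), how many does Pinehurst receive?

Standard divisor 6034462/19 ≈ 317603.263; standard quotas: Oakdale 2.442, Fernley 1.829, Stonebridge 0.698, Rivermont 3.129, Ashgrove 3.374, Pinehurst 4.621, Claybrook 2.907.
Rounding to the nearest integer gives Oakdale 2, Fernley 2, Stonebridge 1, Rivermont 3, Ashgrove 3, Pinehurst 5, Claybrook 3 — total 19, matching the house size, so no adjustment is needed.
Pinehurst receives 5.

5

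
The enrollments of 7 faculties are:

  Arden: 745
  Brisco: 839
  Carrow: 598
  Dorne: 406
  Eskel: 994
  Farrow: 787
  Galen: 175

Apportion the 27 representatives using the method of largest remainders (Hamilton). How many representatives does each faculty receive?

Arden=4, Brisco=5, Carrow=4, Dorne=2, Eskel=6, Farrow=5, Galen=1

The standard divisor is 4544/27 ≈ 168.296.
Standard quotas: Arden 4.427, Brisco 4.985, Carrow 3.553, Dorne 2.412, Eskel 5.906, Farrow 4.676, Galen 1.040.
Lower quotas: Arden 4, Brisco 4, Carrow 3, Dorne 2, Eskel 5, Farrow 4, Galen 1 (sum 23, leaving 4 seats).
Remainders in descending order: Brisco 0.985, Eskel 0.906, Farrow 0.676, Carrow 0.553, Arden 0.427, Dorne 0.412, Galen 0.040.
The surplus seats go to Brisco, Eskel, Farrow, Carrow.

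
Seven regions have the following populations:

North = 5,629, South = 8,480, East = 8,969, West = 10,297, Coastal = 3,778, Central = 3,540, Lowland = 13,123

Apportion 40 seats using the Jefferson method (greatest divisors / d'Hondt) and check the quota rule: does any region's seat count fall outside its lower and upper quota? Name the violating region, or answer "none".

none

Standard quotas: North 4.184, South 6.303, East 6.666, West 7.653, Coastal 2.808, Central 2.631, Lowland 9.754.
Jefferson allocation: North 4, South 6, East 7, West 8, Coastal 3, Central 2, Lowland 10.
Every allocation lies between the lower and upper quota.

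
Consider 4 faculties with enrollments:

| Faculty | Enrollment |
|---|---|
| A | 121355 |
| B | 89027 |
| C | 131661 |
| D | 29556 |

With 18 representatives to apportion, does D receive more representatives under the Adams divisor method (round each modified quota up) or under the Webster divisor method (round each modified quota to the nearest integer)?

Adams

Adams: A 6, B 4, C 6, D 2.
Webster: A 6, B 4, C 7, D 1.
D gets 2 under Adams and 1 under Webster.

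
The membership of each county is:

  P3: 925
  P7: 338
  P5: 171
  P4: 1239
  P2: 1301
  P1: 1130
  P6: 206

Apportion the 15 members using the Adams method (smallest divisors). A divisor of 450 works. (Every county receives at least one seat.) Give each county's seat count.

With modified divisor 450: modified quotas P3 2.056, P7 0.751, P5 0.380, P4 2.753, P2 2.891, P1 2.511, P6 0.458.
Rounding up: P3 3, P7 1, P5 1, P4 3, P2 3, P1 3, P6 1 (total 15).

P3 3; P7 1; P5 1; P4 3; P2 3; P1 3; P6 1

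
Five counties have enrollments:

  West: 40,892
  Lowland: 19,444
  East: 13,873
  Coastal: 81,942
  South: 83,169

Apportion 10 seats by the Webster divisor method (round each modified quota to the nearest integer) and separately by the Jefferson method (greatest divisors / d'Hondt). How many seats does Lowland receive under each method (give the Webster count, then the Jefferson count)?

Webster: West 2, Lowland 1, East 1, Coastal 3, South 3.
Jefferson: West 2, Lowland 0, East 0, Coastal 4, South 4.
Lowland gets 1 under Webster and 0 under Jefferson.

1 and 0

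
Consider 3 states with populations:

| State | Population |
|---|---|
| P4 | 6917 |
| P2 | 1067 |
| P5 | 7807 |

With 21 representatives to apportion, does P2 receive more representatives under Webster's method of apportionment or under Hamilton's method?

Hamilton

Webster: P4 9, P2 1, P5 11.
Hamilton: P4 9, P2 2, P5 10.
P2 gets 1 under Webster and 2 under Hamilton.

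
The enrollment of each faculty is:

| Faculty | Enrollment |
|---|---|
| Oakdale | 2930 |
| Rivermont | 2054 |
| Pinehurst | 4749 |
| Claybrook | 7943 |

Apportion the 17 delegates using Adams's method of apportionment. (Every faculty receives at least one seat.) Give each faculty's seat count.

Oakdale: 3; Rivermont: 2; Pinehurst: 5; Claybrook: 7

Standard divisor 17676/17 ≈ 1039.765; standard quotas: Oakdale 2.818, Rivermont 1.975, Pinehurst 4.567, Claybrook 7.639.
Rounding up gives 3, 2, 5, 8 = 18 seats, so the divisor must be adjusted.
With modified divisor 1160: modified quotas Oakdale 2.526, Rivermont 1.771, Pinehurst 4.094, Claybrook 6.847.
Rounding up: Oakdale 3, Rivermont 2, Pinehurst 5, Claybrook 7 (total 17).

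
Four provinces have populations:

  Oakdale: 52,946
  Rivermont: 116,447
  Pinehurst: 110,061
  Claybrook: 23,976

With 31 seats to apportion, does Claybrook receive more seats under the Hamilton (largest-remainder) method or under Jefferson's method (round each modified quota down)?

Hamilton

Hamilton: Oakdale 5, Rivermont 12, Pinehurst 11, Claybrook 3.
Jefferson: Oakdale 5, Rivermont 12, Pinehurst 12, Claybrook 2.
Claybrook gets 3 under Hamilton and 2 under Jefferson.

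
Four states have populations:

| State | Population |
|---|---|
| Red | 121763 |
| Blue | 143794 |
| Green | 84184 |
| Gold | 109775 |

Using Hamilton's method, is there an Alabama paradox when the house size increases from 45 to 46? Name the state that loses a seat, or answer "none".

At 45 seats: Red 12, Blue 14, Green 8, Gold 11.
At 46 seats: Red 12, Blue 14, Green 9, Gold 11.
No state's allocation decreased.

none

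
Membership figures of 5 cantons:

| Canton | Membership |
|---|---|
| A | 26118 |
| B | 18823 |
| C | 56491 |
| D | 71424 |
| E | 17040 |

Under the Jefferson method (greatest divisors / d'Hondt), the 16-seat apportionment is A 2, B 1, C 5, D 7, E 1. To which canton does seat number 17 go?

C

Priority for the next seat is population ÷ (current seats + 1).
Priorities: A 8706.000, B 9411.500, C 9415.167, D 8928.000, E 8520.000.
Highest priority: C.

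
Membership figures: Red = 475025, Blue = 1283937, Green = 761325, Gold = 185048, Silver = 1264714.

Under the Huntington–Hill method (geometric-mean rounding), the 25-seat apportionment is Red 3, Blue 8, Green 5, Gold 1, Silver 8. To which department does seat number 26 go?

Blue

Priority for the next seat is population ÷ (√(s·(s+1))).
Priorities: Red 137127.906, Blue 151313.427, Green 138998.292, Gold 130848.696, Silver 149047.974.
Highest priority: Blue.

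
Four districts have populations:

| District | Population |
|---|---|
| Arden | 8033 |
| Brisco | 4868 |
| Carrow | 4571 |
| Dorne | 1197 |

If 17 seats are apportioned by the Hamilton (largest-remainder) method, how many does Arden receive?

7

Standard divisor: 18669 ÷ 17 ≈ 1098.176.
Standard quotas: Arden 7.3149, Brisco 4.4328, Carrow 4.1624, Dorne 1.0900.
Lower quotas: Arden 7, Brisco 4, Carrow 4, Dorne 1 (sum 16, leaving 1 seat).
Remainders in descending order: Brisco 0.4328, Arden 0.3149, Carrow 0.1624, Dorne 0.0900.
Largest remainder: Brisco receives the extra seat.
Arden receives 7.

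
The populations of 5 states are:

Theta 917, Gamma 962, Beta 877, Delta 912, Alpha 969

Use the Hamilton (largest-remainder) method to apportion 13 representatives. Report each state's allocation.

Theta 3, Gamma 3, Beta 2, Delta 2, Alpha 3

Total 4637; standard divisor 4637/13 ≈ 356.692.
Standard quotas: Theta 2.571, Gamma 2.697, Beta 2.459, Delta 2.557, Alpha 2.717.
Lower quotas: Theta 2, Gamma 2, Beta 2, Delta 2, Alpha 2 (sum 10, leaving 3 seats).
Remainders in descending order: Alpha 0.717, Gamma 0.697, Theta 0.571, Delta 0.557, Beta 0.459.
The surplus seats go to Alpha, Gamma, Theta.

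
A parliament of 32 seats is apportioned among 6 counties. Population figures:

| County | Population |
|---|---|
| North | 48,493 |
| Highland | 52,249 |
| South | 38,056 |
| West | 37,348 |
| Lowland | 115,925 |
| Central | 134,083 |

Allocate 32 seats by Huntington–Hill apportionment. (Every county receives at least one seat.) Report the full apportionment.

North 4; Highland 4; South 3; West 3; Lowland 8; Central 10

With divisor 13830: modified quotas North 3.506, Highland 3.778, South 2.752, West 2.701, Lowland 8.382, Central 9.695.
Geometric-mean thresholds: North √(3·4)=3.464, Highland √(3·4)=3.464, South √(2·3)=2.449, West √(2·3)=2.449, Lowland √(8·9)=8.485, Central √(9·10)=9.487.
Each quota rounded against its threshold gives North 4, Highland 4, South 3, West 3, Lowland 8, Central 10 (total 32).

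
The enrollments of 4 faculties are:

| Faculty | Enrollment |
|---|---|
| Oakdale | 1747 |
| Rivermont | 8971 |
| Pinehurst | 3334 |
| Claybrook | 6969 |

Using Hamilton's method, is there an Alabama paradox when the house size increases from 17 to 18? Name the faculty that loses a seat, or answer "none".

At 17 seats: Oakdale 1, Rivermont 7, Pinehurst 3, Claybrook 6.
At 18 seats: Oakdale 1, Rivermont 8, Pinehurst 3, Claybrook 6.
No faculty's allocation decreased.

none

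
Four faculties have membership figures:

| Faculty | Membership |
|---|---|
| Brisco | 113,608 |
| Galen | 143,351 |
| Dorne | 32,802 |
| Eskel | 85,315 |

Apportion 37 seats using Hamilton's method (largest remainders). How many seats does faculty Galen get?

14

Standard divisor: 375076 ÷ 37 ≈ 10137.189.
Standard quotas: Brisco 11.2071, Galen 14.1411, Dorne 3.2358, Eskel 8.4160.
Lower quotas: Brisco 11, Galen 14, Dorne 3, Eskel 8 (sum 36, leaving 1 seat).
Remainders in descending order: Eskel 0.4160, Dorne 0.2358, Brisco 0.2071, Galen 0.1411.
Largest remainder: Eskel receives the extra seat.
Galen receives 14.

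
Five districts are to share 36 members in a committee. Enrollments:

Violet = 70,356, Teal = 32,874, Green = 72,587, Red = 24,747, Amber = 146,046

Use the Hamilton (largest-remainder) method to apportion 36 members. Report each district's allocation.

Violet 7, Teal 3, Green 8, Red 3, Amber 15

Standard divisor: 346610 ÷ 36 ≈ 9628.056.
Standard quotas: Violet 7.3074, Teal 3.4144, Green 7.5391, Red 2.5703, Amber 15.1688.
Lower quotas: Violet 7, Teal 3, Green 7, Red 2, Amber 15 (sum 34, leaving 2 seats).
Remainders in descending order: Red 0.5703, Green 0.5391, Teal 0.4144, Violet 0.3074, Amber 0.1688.
Largest remainders: Red, Green receive the extra seats.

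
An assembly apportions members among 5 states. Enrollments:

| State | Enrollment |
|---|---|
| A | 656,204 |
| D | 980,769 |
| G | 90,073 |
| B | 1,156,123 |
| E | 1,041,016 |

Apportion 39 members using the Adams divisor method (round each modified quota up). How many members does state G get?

1

Standard divisor 3924185/39 ≈ 100620.128; standard quotas: A 6.522, D 9.747, G 0.895, B 11.490, E 10.346.
Rounding up gives 7, 10, 1, 12, 11 = 41 seats, so the divisor must be adjusted.
With modified divisor 107000: modified quotas A 6.133, D 9.166, G 0.842, B 10.805, E 9.729.
Rounding up: A 7, D 10, G 1, B 11, E 10 (total 39).
G receives 1.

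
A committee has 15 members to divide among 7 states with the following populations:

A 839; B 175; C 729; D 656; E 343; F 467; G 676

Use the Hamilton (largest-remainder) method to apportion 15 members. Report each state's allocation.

A 3, B 1, C 3, D 2, E 1, F 2, G 3

Standard divisor: 3885 ÷ 15 = 259.
Standard quotas: A 3.239, B 0.676, C 2.815, D 2.533, E 1.324, F 1.803, G 2.610.
Lower quotas: A 3, B 0, C 2, D 2, E 1, F 1, G 2 (sum 11, leaving 4 seats).
Remainders in descending order: C 0.815, F 0.803, B 0.676, G 0.610, D 0.533, E 0.324, A 0.239.
Largest remainders: C, F, B, G receive the extra seats.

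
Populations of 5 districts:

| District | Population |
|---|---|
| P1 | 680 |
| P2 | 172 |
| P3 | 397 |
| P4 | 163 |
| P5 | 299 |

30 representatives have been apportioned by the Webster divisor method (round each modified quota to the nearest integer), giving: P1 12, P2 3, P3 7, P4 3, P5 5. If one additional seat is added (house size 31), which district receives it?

P1

Priority for the next seat is population ÷ (current seats + 0.5).
Priorities: P1 54.400, P2 49.143, P3 52.933, P4 46.571, P5 54.364.
Highest priority: P1.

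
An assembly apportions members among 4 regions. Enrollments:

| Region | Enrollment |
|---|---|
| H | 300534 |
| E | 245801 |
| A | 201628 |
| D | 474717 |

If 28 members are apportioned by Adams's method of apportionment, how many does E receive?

6

Standard divisor 1222680/28 ≈ 43667.143; standard quotas: H 6.882, E 5.629, A 4.617, D 10.871.
Rounding up gives 7, 6, 5, 11 = 29 seats, so the divisor must be adjusted.
With modified divisor 48300: modified quotas H 6.222, E 5.089, A 4.174, D 9.829.
Rounding up: H 7, E 6, A 5, D 10 (total 28).
E receives 6.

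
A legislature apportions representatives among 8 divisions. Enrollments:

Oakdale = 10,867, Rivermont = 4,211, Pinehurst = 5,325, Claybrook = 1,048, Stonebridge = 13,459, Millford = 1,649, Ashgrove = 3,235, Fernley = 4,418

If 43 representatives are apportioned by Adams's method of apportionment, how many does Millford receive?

Standard divisor 44212/43 ≈ 1028.186; standard quotas: Oakdale 10.569, Rivermont 4.096, Pinehurst 5.179, Claybrook 1.019, Stonebridge 13.090, Millford 1.604, Ashgrove 3.146, Fernley 4.297.
Rounding up gives 11, 5, 6, 2, 14, 2, 4, 5 = 49 seats, so the divisor must be adjusted.
With modified divisor 1096: modified quotas Oakdale 9.915, Rivermont 3.842, Pinehurst 4.859, Claybrook 0.956, Stonebridge 12.280, Millford 1.505, Ashgrove 2.952, Fernley 4.031.
Rounding up: Oakdale 10, Rivermont 4, Pinehurst 5, Claybrook 1, Stonebridge 13, Millford 2, Ashgrove 3, Fernley 5 (total 43).
Millford receives 2.

2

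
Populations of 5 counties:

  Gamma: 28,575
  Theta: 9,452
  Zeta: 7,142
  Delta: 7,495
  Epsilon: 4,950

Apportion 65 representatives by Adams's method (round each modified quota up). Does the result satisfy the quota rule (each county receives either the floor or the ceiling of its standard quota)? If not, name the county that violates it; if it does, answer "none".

Gamma

Standard quotas: Gamma 32.238, Theta 10.664, Zeta 8.058, Delta 8.456, Epsilon 5.585.
Adams allocation: Gamma 31, Theta 11, Zeta 8, Delta 9, Epsilon 6.
Gamma has quota 32.238 (lower 32, upper 33) but receives 31 — outside the quota interval.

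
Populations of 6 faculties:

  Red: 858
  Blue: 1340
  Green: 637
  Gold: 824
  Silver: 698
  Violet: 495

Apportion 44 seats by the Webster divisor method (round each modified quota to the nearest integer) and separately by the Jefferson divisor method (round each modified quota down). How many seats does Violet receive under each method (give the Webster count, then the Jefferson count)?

5 and 4

Webster: Red 8, Blue 12, Green 6, Gold 7, Silver 6, Violet 5.
Jefferson: Red 8, Blue 13, Green 6, Gold 7, Silver 6, Violet 4.
Violet gets 5 under Webster and 4 under Jefferson.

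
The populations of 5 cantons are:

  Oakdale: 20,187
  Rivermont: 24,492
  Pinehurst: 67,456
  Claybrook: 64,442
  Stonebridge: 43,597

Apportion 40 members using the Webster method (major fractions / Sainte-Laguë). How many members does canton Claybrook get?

Standard divisor 220174/40 ≈ 5504.35; standard quotas: Oakdale 3.667, Rivermont 4.450, Pinehurst 12.255, Claybrook 11.707, Stonebridge 7.920.
Rounding to the nearest integer gives Oakdale 4, Rivermont 4, Pinehurst 12, Claybrook 12, Stonebridge 8 — total 40, matching the house size, so no adjustment is needed.
Claybrook receives 12.

12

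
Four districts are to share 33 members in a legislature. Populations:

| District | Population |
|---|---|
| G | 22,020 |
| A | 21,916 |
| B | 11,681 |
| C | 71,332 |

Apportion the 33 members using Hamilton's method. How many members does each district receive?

The standard divisor is 126949/33 ≈ 3846.939.
Standard quotas: G 5.7240, A 5.6970, B 3.0364, C 18.5425.
Lower quotas: G 5, A 5, B 3, C 18 (sum 31, leaving 2 seats).
Remainders in descending order: G 0.7240, A 0.6970, C 0.5425, B 0.0364.
The surplus seats go to G, A.

G 6, A 6, B 3, C 18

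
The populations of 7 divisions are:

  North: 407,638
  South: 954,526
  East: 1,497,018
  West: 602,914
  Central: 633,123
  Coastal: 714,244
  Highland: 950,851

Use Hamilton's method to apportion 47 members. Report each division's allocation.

Total 5760314; standard divisor 5760314/47 ≈ 122559.872.
Standard quotas: North 3.3260, South 7.7882, East 12.2146, West 4.9193, Central 5.1658, Coastal 5.8277, Highland 7.7583.
Lower quotas: North 3, South 7, East 12, West 4, Central 5, Coastal 5, Highland 7 (sum 43, leaving 4 seats).
Remainders in descending order: West 0.9193, Coastal 0.8277, South 0.7882, Highland 0.7583, North 0.3260, East 0.2146, Central 0.1658.
Largest remainders: West, Coastal, South, Highland receive the extra seats.

North 3, South 8, East 12, West 5, Central 5, Coastal 6, Highland 8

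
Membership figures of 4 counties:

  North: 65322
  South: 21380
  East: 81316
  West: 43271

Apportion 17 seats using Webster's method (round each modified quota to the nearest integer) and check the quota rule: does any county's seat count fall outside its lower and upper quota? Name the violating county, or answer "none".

Standard quotas: North 5.256, South 1.720, East 6.543, West 3.482.
Webster allocation: North 5, South 2, East 7, West 3.
Every allocation lies between the lower and upper quota.

none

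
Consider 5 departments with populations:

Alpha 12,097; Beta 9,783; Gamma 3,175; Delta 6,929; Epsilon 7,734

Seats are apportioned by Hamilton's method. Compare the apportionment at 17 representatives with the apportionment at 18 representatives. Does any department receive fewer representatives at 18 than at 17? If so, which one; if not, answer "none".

At 17 seats: Alpha 5, Beta 4, Gamma 2, Delta 3, Epsilon 3.
At 18 seats: Alpha 6, Beta 4, Gamma 1, Delta 3, Epsilon 4.
Gamma drops from 2 to 1.

Gamma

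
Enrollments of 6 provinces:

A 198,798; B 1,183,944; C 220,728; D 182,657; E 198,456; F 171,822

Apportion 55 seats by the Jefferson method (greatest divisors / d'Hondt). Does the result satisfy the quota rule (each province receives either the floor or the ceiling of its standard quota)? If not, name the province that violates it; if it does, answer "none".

Standard quotas: A 5.070, B 30.197, C 5.630, D 4.659, E 5.062, F 4.382.
Jefferson allocation: A 5, B 32, C 5, D 4, E 5, F 4.
B has quota 30.197 (lower 30, upper 31) but receives 32 — outside the quota interval.

B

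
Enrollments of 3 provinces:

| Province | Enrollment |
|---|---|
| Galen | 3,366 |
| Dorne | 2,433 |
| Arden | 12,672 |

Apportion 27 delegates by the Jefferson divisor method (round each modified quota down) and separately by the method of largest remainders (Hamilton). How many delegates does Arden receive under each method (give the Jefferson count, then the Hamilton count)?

19 and 18

Jefferson: Galen 5, Dorne 3, Arden 19.
Hamilton: Galen 5, Dorne 4, Arden 18.
Arden gets 19 under Jefferson and 18 under Hamilton.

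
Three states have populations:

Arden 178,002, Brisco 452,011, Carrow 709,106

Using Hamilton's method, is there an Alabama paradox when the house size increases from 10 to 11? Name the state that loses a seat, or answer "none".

At 10 seats: Arden 1, Brisco 4, Carrow 5.
At 11 seats: Arden 1, Brisco 4, Carrow 6.
No state's allocation decreased.

none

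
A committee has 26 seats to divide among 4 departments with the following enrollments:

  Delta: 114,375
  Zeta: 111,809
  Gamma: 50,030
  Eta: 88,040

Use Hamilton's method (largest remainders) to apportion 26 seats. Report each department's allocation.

Delta 8, Zeta 8, Gamma 4, Eta 6

The standard divisor is 364254/26 ≈ 14009.769.
Standard quotas: Delta 8.1639, Zeta 7.9808, Gamma 3.5711, Eta 6.2842.
Lower quotas: Delta 8, Zeta 7, Gamma 3, Eta 6 (sum 24, leaving 2 seats).
Remainders in descending order: Zeta 0.9808, Gamma 0.5711, Eta 0.2842, Delta 0.1639.
Largest remainders: Zeta, Gamma receive the extra seats.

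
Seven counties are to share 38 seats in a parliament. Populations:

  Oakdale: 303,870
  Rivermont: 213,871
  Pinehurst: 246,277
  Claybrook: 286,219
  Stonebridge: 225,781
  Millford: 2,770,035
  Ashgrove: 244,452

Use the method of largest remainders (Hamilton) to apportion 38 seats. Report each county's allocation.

Oakdale 3; Rivermont 2; Pinehurst 2; Claybrook 3; Stonebridge 2; Millford 24; Ashgrove 2

Total 4290505; standard divisor 4290505/38 ≈ 112908.026.
Standard quotas: Oakdale 2.6913, Rivermont 1.8942, Pinehurst 2.1812, Claybrook 2.5350, Stonebridge 1.9997, Millford 24.5336, Ashgrove 2.1651.
Lower quotas: Oakdale 2, Rivermont 1, Pinehurst 2, Claybrook 2, Stonebridge 1, Millford 24, Ashgrove 2 (sum 34, leaving 4 seats).
Remainders in descending order: Stonebridge 0.9997, Rivermont 0.8942, Oakdale 0.6913, Claybrook 0.5350, Millford 0.5336, Pinehurst 0.1812, Ashgrove 0.1651.
Largest remainders: Stonebridge, Rivermont, Oakdale, Claybrook receive the extra seats.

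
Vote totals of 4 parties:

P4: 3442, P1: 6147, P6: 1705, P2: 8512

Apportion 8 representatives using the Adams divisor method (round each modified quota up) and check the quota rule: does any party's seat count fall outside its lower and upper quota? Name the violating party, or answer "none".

Standard quotas: P4 1.390, P1 2.483, P6 0.689, P2 3.438.
Adams allocation: P4 2, P1 2, P6 1, P2 3.
Every allocation lies between the lower and upper quota.

none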